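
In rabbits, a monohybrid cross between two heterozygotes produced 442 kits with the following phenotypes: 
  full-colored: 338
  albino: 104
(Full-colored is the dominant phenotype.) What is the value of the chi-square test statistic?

0.510

For a monohybrid cross between heterozygotes with complete dominance, the expected phenotypic ratio is 3:1.
The 3:1 ratio has 4 parts, so with N = 442 the expected counts are:
  full-colored: 442 × 3/4 = 331.5
  albino: 442 × 1/4 = 110.5
χ² = Σ (O − E)² / E
  full-colored: (338 − 331.5)² / 331.5 = 0.1275
  albino: (104 − 110.5)² / 110.5 = 0.3824
χ² = 0.1275 + 0.3824 = 0.5099 ≈ 0.510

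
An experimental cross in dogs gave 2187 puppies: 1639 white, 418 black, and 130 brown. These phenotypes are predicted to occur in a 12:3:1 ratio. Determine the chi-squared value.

Total ratio parts = 16. Expected numbers out of 2187:
  white: 2187 × 12/16 = 1640.25
  black: 2187 × 3/16 = 410.0625
  brown: 2187 × 1/16 = 136.6875
χ² = Σ (O − E)² / E
  white: (1639 − 1640.25)² / 1640.25 = 0.0010
  black: (418 − 410.0625)² / 410.0625 = 0.1536
  brown: (130 − 136.6875)² / 136.6875 = 0.3272
χ² = 0.0010 + 0.1536 + 0.3272 = 0.4818 ≈ 0.482

0.482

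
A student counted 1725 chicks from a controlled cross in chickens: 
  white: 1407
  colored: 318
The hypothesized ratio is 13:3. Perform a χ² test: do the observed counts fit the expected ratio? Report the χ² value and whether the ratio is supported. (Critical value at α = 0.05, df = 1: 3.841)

Total ratio parts = 16. Expected numbers out of 1725:
  white: 1725 × 13/16 = 1401.5625
  colored: 1725 × 3/16 = 323.4375
χ² = Σ (O − E)² / E
  white: (1407 − 1401.5625)² / 1401.5625 = 0.0211
  colored: (318 − 323.4375)² / 323.4375 = 0.0914
χ² = 0.0211 + 0.0914 = 0.1125 ≈ 0.113
Degrees of freedom = 2 − 1 = 1; critical value at α = 0.05 is 3.841.
Since 0.113 < 3.841, we fail to reject the null hypothesis — the data are consistent with the 13:3 ratio.

0.113; consistent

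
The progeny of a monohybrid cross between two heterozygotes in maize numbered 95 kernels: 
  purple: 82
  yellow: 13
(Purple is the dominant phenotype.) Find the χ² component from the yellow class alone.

For a monohybrid cross between heterozygotes with complete dominance, the expected phenotypic ratio is 3:1.
Expected counts for N = 95 under a 3:1 ratio (total parts = 4):
  purple: 95 × 3/4 = 71.25
  yellow: 95 × 1/4 = 23.75
Contribution of yellow: (13 − 23.75)² / 23.75 = 4.8658

4.866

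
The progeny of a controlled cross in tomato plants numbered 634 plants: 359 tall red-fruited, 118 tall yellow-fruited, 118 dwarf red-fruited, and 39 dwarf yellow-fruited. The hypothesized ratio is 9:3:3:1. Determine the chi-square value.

0.039

Under the 9:3:3:1 hypothesis (Σ ratio = 16, N = 634):
  tall red-fruited: 634 × 9/16 = 356.625
  tall yellow-fruited: 634 × 3/16 = 118.875
  dwarf red-fruited: 634 × 3/16 = 118.875
  dwarf yellow-fruited: 634 × 1/16 = 39.625
χ² = Σ (O − E)² / E
  tall red-fruited: (359 − 356.625)² / 356.625 = 0.0158
  tall yellow-fruited: (118 − 118.875)² / 118.875 = 0.0064
  dwarf red-fruited: (118 − 118.875)² / 118.875 = 0.0064
  dwarf yellow-fruited: (39 − 39.625)² / 39.625 = 0.0099
χ² = 0.0158 + 0.0064 + 0.0064 + 0.0099 = 0.0385 ≈ 0.039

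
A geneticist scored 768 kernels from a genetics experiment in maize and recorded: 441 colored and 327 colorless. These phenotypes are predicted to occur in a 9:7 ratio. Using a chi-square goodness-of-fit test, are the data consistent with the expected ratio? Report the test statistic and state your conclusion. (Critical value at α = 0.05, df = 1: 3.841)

The 9:7 ratio has 16 parts, so with N = 768 the expected counts are:
  colored: 768 × 9/16 = 432
  colorless: 768 × 7/16 = 336
χ² = Σ (O − E)² / E
  colored: (441 − 432)² / 432 = 0.1875
  colorless: (327 − 336)² / 336 = 0.2411
χ² = 0.1875 + 0.2411 = 0.4286 ≈ 0.429
Degrees of freedom = 2 − 1 = 1; critical value at α = 0.05 is 3.841.
Since 0.429 < 3.841, we fail to reject the null hypothesis — the data are consistent with the 9:7 ratio.

0.429; consistent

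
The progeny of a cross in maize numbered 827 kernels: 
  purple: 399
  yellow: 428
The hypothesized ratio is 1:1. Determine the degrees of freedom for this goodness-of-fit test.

A goodness-of-fit test with 2 phenotype classes has df = 2 − 1 = 1.

1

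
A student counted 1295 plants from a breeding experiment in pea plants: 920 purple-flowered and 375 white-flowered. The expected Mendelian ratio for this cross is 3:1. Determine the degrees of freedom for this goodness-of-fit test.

1

A goodness-of-fit test with 2 phenotype classes has df = 2 − 1 = 1.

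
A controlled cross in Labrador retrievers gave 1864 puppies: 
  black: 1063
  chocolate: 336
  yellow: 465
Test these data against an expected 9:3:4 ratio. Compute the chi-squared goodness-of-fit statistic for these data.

Under the 9:3:4 hypothesis (Σ ratio = 16, N = 1864):
  black: 1864 × 9/16 = 1048.5
  chocolate: 1864 × 3/16 = 349.5
  yellow: 1864 × 4/16 = 466
χ² = Σ (O − E)² / E
  black: (1063 − 1048.5)² / 1048.5 = 0.2005
  chocolate: (336 − 349.5)² / 349.5 = 0.5215
  yellow: (465 − 466)² / 466 = 0.0021
χ² = 0.2005 + 0.5215 + 0.0021 = 0.7241 ≈ 0.724

0.724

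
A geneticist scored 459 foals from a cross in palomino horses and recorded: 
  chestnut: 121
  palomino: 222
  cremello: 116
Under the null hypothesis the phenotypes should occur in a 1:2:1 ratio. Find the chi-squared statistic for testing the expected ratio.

0.599

The 1:2:1 ratio has 4 parts, so with N = 459 the expected counts are:
  chestnut: 459 × 1/4 = 114.75
  palomino: 459 × 2/4 = 229.5
  cremello: 459 × 1/4 = 114.75
χ² = Σ (O − E)² / E
  chestnut: (121 − 114.75)² / 114.75 = 0.3404
  palomino: (222 − 229.5)² / 229.5 = 0.2451
  cremello: (116 − 114.75)² / 114.75 = 0.0136
χ² = 0.3404 + 0.2451 + 0.0136 = 0.5991 ≈ 0.599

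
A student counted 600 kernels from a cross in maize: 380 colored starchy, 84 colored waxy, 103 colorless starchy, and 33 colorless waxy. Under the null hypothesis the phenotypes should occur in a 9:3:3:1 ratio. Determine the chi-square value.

The 9:3:3:1 ratio has 16 parts, so with N = 600 the expected counts are:
  colored starchy: 600 × 9/16 = 337.5
  colored waxy: 600 × 3/16 = 112.5
  colorless starchy: 600 × 3/16 = 112.5
  colorless waxy: 600 × 1/16 = 37.5
χ² = Σ (O − E)² / E
  colored starchy: (380 − 337.5)² / 337.5 = 5.3519
  colored waxy: (84 − 112.5)² / 112.5 = 7.2200
  colorless starchy: (103 − 112.5)² / 112.5 = 0.8022
  colorless waxy: (33 − 37.5)² / 37.5 = 0.5400
χ² = 5.3519 + 7.2200 + 0.8022 + 0.5400 = 13.9141 ≈ 13.914

13.914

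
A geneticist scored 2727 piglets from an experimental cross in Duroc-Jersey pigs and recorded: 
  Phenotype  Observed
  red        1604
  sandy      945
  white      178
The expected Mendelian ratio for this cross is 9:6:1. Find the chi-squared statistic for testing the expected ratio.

Expected counts for N = 2727 under a 9:6:1 ratio (total parts = 16):
  red: 2727 × 9/16 = 1533.9375
  sandy: 2727 × 6/16 = 1022.625
  white: 2727 × 1/16 = 170.4375
χ² = Σ (O − E)² / E
  red: (1604 − 1533.9375)² / 1533.9375 = 3.2001
  sandy: (945 − 1022.625)² / 1022.625 = 5.8923
  white: (178 − 170.4375)² / 170.4375 = 0.3356
χ² = 3.2001 + 5.8923 + 0.3356 = 9.428

9.428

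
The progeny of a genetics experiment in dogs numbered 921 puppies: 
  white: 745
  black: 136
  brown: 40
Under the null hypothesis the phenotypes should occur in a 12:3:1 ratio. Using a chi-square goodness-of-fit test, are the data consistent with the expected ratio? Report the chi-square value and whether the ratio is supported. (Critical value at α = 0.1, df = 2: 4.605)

17.413; not consistent

Under the 12:3:1 hypothesis (Σ ratio = 16, N = 921):
  white: 921 × 12/16 = 690.75
  black: 921 × 3/16 = 172.6875
  brown: 921 × 1/16 = 57.5625
χ² = Σ (O − E)² / E
  white: (745 − 690.75)² / 690.75 = 4.2607
  black: (136 − 172.6875)² / 172.6875 = 7.7943
  brown: (40 − 57.5625)² / 57.5625 = 5.3584
χ² = 4.2607 + 7.7943 + 5.3584 = 17.4134 ≈ 17.413
Degrees of freedom = 3 − 1 = 2; critical value at α = 0.1 is 4.605.
Since 17.413 > 4.605, we reject the null hypothesis — the data do not fit the 12:3:1 ratio.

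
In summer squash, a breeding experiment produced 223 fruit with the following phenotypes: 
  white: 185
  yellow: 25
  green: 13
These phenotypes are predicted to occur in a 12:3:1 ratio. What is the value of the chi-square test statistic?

8.707

The 12:3:1 ratio has 16 parts, so with N = 223 the expected counts are:
  white: 223 × 12/16 = 167.25
  yellow: 223 × 3/16 = 41.8125
  green: 223 × 1/16 = 13.9375
χ² = Σ (O − E)² / E
  white: (185 − 167.25)² / 167.25 = 1.8838
  yellow: (25 − 41.8125)² / 41.8125 = 6.7602
  green: (13 − 13.9375)² / 13.9375 = 0.0631
χ² = 1.8838 + 6.7602 + 0.0631 = 8.7071 ≈ 8.707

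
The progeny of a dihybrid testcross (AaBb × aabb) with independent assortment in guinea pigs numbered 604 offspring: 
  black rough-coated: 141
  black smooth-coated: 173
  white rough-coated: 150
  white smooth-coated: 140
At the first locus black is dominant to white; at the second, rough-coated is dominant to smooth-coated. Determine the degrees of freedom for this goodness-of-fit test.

3

A dihybrid testcross with independent assortment gives a 1:1:1:1 ratio.
A goodness-of-fit test with 4 phenotype classes has df = 4 − 1 = 3.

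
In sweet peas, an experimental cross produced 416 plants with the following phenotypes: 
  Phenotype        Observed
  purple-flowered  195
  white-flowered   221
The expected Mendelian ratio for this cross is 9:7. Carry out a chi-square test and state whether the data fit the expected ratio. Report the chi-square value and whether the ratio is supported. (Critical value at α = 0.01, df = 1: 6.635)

14.857; not consistent

The 9:7 ratio has 16 parts, so with N = 416 the expected counts are:
  purple-flowered: 416 × 9/16 = 234
  white-flowered: 416 × 7/16 = 182
χ² = Σ (O − E)² / E
  purple-flowered: (195 − 234)² / 234 = 6.5000
  white-flowered: (221 − 182)² / 182 = 8.3571
χ² = 6.5000 + 8.3571 = 14.8571 ≈ 14.857
Degrees of freedom = 2 − 1 = 1; critical value at α = 0.01 is 6.635.
Since 14.857 > 6.635, we reject the null hypothesis — the data do not fit the 9:7 ratio.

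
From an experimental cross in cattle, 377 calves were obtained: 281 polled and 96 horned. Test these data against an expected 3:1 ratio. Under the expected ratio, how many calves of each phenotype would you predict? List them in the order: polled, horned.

Under the 3:1 hypothesis (Σ ratio = 4, N = 377):
  polled: 377 × 3/4 = 282.75
  horned: 377 × 1/4 = 94.25

282.75, 94.25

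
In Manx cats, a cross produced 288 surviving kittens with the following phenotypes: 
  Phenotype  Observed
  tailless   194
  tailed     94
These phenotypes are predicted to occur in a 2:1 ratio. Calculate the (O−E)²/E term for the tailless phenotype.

0.021

Total ratio parts = 3. Expected numbers out of 288:
  tailless: 288 × 2/3 = 192
  tailed: 288 × 1/3 = 96
Contribution of tailless: (194 − 192)² / 192 = 0.0208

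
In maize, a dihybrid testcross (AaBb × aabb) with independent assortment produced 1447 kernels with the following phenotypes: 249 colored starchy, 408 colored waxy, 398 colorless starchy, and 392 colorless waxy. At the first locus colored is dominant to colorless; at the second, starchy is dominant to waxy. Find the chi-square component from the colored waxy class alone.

A dihybrid testcross with independent assortment gives a 1:1:1:1 ratio.
The 1:1:1:1 ratio has 4 parts, so with N = 1447 the expected counts are:
  colored starchy: 1447 × 1/4 = 361.75
  colored waxy: 1447 × 1/4 = 361.75
  colorless starchy: 1447 × 1/4 = 361.75
  colorless waxy: 1447 × 1/4 = 361.75
Contribution of colored waxy: (408 − 361.75)² / 361.75 = 5.9131

5.913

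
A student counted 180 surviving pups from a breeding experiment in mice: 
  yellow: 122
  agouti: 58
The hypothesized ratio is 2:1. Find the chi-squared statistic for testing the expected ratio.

0.100

The 2:1 ratio has 3 parts, so with N = 180 the expected counts are:
  yellow: 180 × 2/3 = 120
  agouti: 180 × 1/3 = 60
χ² = Σ (O − E)² / E
  yellow: (122 − 120)² / 120 = 0.0333
  agouti: (58 − 60)² / 60 = 0.0667
χ² = 0.0333 + 0.0667 = 0.100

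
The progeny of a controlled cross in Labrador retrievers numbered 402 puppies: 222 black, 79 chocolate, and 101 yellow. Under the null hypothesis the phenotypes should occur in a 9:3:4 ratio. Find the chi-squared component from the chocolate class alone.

0.174

Under the 9:3:4 hypothesis (Σ ratio = 16, N = 402):
  black: 402 × 9/16 = 226.125
  chocolate: 402 × 3/16 = 75.375
  yellow: 402 × 4/16 = 100.5
Contribution of chocolate: (79 − 75.375)² / 75.375 = 0.1743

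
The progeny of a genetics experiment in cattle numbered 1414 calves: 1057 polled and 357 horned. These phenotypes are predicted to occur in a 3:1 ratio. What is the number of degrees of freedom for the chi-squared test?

A goodness-of-fit test with 2 phenotype classes has df = 2 − 1 = 1.

1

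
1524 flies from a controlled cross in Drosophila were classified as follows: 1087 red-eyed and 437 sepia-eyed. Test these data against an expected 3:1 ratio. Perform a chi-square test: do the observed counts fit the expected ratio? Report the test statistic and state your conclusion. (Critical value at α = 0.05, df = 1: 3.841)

Under the 3:1 hypothesis (Σ ratio = 4, N = 1524):
  red-eyed: 1524 × 3/4 = 1143
  sepia-eyed: 1524 × 1/4 = 381
χ² = Σ (O − E)² / E
  red-eyed: (1087 − 1143)² / 1143 = 2.7437
  sepia-eyed: (437 − 381)² / 381 = 8.2310
χ² = 2.7437 + 8.2310 = 10.9747 ≈ 10.975
Degrees of freedom = 2 − 1 = 1; critical value at α = 0.05 is 3.841.
Since 10.975 > 3.841, we reject the null hypothesis — the data do not fit the 3:1 ratio.

10.975; not consistent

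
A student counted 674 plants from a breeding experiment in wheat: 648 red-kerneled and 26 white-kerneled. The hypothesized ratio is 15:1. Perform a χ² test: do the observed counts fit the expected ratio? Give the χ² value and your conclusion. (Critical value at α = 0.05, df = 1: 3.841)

Total ratio parts = 16. Expected numbers out of 674:
  red-kerneled: 674 × 15/16 = 631.875
  white-kerneled: 674 × 1/16 = 42.125
χ² = Σ (O − E)² / E
  red-kerneled: (648 − 631.875)² / 631.875 = 0.4115
  white-kerneled: (26 − 42.125)² / 42.125 = 6.1725
χ² = 0.4115 + 6.1725 = 6.584
Degrees of freedom = 2 − 1 = 1; critical value at α = 0.05 is 3.841.
Since 6.584 > 3.841, we reject the null hypothesis — the data do not fit the 15:1 ratio.

6.584; not consistent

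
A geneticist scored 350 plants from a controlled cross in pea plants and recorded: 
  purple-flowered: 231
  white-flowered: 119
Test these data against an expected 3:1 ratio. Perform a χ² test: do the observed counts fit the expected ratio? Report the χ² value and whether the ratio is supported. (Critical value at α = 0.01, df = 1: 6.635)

15.120; not consistent

Total ratio parts = 4. Expected numbers out of 350:
  purple-flowered: 350 × 3/4 = 262.5
  white-flowered: 350 × 1/4 = 87.5
χ² = Σ (O − E)² / E
  purple-flowered: (231 − 262.5)² / 262.5 = 3.7800
  white-flowered: (119 − 87.5)² / 87.5 = 11.3400
χ² = 3.7800 + 11.3400 = 15.120
Degrees of freedom = 2 − 1 = 1; critical value at α = 0.01 is 6.635.
Since 15.120 > 6.635, we reject the null hypothesis — the data do not fit the 3:1 ratio.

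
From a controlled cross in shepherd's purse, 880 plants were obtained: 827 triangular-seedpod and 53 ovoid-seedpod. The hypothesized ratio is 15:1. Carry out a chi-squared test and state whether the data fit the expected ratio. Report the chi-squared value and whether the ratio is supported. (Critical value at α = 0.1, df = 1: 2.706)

Under the 15:1 hypothesis (Σ ratio = 16, N = 880):
  triangular-seedpod: 880 × 15/16 = 825
  ovoid-seedpod: 880 × 1/16 = 55
χ² = Σ (O − E)² / E
  triangular-seedpod: (827 − 825)² / 825 = 0.0048
  ovoid-seedpod: (53 − 55)² / 55 = 0.0727
χ² = 0.0048 + 0.0727 = 0.0775 ≈ 0.078
Degrees of freedom = 2 − 1 = 1; critical value at α = 0.1 is 2.706.
Since 0.078 < 2.706, we fail to reject the null hypothesis — the data are consistent with the 15:1 ratio.

0.078; consistent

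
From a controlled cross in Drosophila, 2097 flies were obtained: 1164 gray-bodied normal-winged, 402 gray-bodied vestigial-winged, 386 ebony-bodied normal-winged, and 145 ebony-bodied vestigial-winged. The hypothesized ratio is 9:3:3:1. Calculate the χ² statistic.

Expected counts for N = 2097 under a 9:3:3:1 ratio (total parts = 16):
  gray-bodied normal-winged: 2097 × 9/16 = 1179.5625
  gray-bodied vestigial-winged: 2097 × 3/16 = 393.1875
  ebony-bodied normal-winged: 2097 × 3/16 = 393.1875
  ebony-bodied vestigial-winged: 2097 × 1/16 = 131.0625
χ² = Σ (O − E)² / E
  gray-bodied normal-winged: (1164 − 1179.5625)² / 1179.5625 = 0.2053
  gray-bodied vestigial-winged: (402 − 393.1875)² / 393.1875 = 0.1975
  ebony-bodied normal-winged: (386 − 393.1875)² / 393.1875 = 0.1314
  ebony-bodied vestigial-winged: (145 − 131.0625)² / 131.0625 = 1.4821
χ² = 0.2053 + 0.1975 + 0.1314 + 1.4821 = 2.0163 ≈ 2.016

2.016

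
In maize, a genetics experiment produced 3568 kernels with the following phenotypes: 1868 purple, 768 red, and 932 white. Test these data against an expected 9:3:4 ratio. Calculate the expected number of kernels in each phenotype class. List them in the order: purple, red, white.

Total ratio parts = 16. Expected numbers out of 3568:
  purple: 3568 × 9/16 = 2007
  red: 3568 × 3/16 = 669
  white: 3568 × 4/16 = 892

2007, 669, 892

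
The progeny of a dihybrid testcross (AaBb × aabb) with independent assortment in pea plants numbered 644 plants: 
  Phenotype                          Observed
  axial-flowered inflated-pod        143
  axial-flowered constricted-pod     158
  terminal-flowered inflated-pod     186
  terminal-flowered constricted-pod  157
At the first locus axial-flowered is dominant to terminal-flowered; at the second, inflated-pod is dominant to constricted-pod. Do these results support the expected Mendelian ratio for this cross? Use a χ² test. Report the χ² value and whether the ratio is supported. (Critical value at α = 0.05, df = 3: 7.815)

A dihybrid testcross with independent assortment gives a 1:1:1:1 ratio.
Expected counts for N = 644 under a 1:1:1:1 ratio (total parts = 4):
  axial-flowered inflated-pod: 644 × 1/4 = 161
  axial-flowered constricted-pod: 644 × 1/4 = 161
  terminal-flowered inflated-pod: 644 × 1/4 = 161
  terminal-flowered constricted-pod: 644 × 1/4 = 161
χ² = Σ (O − E)² / E
  axial-flowered inflated-pod: (143 − 161)² / 161 = 2.0124
  axial-flowered constricted-pod: (158 − 161)² / 161 = 0.0559
  terminal-flowered inflated-pod: (186 − 161)² / 161 = 3.8820
  terminal-flowered constricted-pod: (157 − 161)² / 161 = 0.0994
χ² = 2.0124 + 0.0559 + 3.8820 + 0.0994 = 6.0497 ≈ 6.050
Degrees of freedom = 4 − 1 = 3; critical value at α = 0.05 is 7.815.
Since 6.050 < 7.815, we fail to reject the null hypothesis — the data are consistent with the 1:1:1:1 ratio.

6.050; consistent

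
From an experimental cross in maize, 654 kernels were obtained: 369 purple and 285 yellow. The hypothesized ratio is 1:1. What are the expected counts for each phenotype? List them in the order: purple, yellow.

Total ratio parts = 2. Expected numbers out of 654:
  purple: 654 × 1/2 = 327
  yellow: 654 × 1/2 = 327

327, 327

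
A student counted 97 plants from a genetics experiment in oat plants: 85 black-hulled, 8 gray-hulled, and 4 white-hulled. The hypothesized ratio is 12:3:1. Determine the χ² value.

The 12:3:1 ratio has 16 parts, so with N = 97 the expected counts are:
  black-hulled: 97 × 12/16 = 72.75
  gray-hulled: 97 × 3/16 = 18.1875
  white-hulled: 97 × 1/16 = 6.0625
χ² = Σ (O − E)² / E
  black-hulled: (85 − 72.75)² / 72.75 = 2.0627
  gray-hulled: (8 − 18.1875)² / 18.1875 = 5.7064
  white-hulled: (4 − 6.0625)² / 6.0625 = 0.7017
χ² = 2.0627 + 5.7064 + 0.7017 = 8.4708 ≈ 8.471

8.471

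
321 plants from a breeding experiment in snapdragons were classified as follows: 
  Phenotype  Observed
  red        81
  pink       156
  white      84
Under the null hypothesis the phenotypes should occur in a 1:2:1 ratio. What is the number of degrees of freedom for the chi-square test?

2

A goodness-of-fit test with 3 phenotype classes has df = 3 − 1 = 2.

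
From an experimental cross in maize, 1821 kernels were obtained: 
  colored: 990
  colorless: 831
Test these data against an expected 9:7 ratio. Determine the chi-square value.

The 9:7 ratio has 16 parts, so with N = 1821 the expected counts are:
  colored: 1821 × 9/16 = 1024.3125
  colorless: 1821 × 7/16 = 796.6875
χ² = Σ (O − E)² / E
  colored: (990 − 1024.3125)² / 1024.3125 = 1.1494
  colorless: (831 − 796.6875)² / 796.6875 = 1.4778
χ² = 1.1494 + 1.4778 = 2.6272 ≈ 2.627

2.627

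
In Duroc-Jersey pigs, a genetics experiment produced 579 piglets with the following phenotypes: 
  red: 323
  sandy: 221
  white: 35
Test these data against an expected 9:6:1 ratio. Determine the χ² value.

0.130

Under the 9:6:1 hypothesis (Σ ratio = 16, N = 579):
  red: 579 × 9/16 = 325.6875
  sandy: 579 × 6/16 = 217.125
  white: 579 × 1/16 = 36.1875
χ² = Σ (O − E)² / E
  red: (323 − 325.6875)² / 325.6875 = 0.0222
  sandy: (221 − 217.125)² / 217.125 = 0.0692
  white: (35 − 36.1875)² / 36.1875 = 0.0390
χ² = 0.0222 + 0.0692 + 0.0390 = 0.1304 ≈ 0.130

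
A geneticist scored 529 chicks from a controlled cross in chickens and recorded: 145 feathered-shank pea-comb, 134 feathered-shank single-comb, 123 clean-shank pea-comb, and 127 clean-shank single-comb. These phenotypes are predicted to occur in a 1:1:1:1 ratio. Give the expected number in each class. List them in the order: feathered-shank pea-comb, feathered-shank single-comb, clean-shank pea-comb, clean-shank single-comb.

The 1:1:1:1 ratio has 4 parts, so with N = 529 the expected counts are:
  feathered-shank pea-comb: 529 × 1/4 = 132.25
  feathered-shank single-comb: 529 × 1/4 = 132.25
  clean-shank pea-comb: 529 × 1/4 = 132.25
  clean-shank single-comb: 529 × 1/4 = 132.25

132.25, 132.25, 132.25, 132.25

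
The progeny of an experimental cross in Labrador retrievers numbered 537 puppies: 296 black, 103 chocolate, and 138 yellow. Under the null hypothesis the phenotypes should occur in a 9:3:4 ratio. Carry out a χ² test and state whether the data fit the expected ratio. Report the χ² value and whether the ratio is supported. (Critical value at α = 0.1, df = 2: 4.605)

0.280; consistent

Under the 9:3:4 hypothesis (Σ ratio = 16, N = 537):
  black: 537 × 9/16 = 302.0625
  chocolate: 537 × 3/16 = 100.6875
  yellow: 537 × 4/16 = 134.25
χ² = Σ (O − E)² / E
  black: (296 − 302.0625)² / 302.0625 = 0.1217
  chocolate: (103 − 100.6875)² / 100.6875 = 0.0531
  yellow: (138 − 134.25)² / 134.25 = 0.1047
χ² = 0.1217 + 0.0531 + 0.1047 = 0.2795 ≈ 0.280
Degrees of freedom = 3 − 1 = 2; critical value at α = 0.1 is 4.605.
Since 0.280 < 4.605, we fail to reject the null hypothesis — the data are consistent with the 9:3:4 ratio.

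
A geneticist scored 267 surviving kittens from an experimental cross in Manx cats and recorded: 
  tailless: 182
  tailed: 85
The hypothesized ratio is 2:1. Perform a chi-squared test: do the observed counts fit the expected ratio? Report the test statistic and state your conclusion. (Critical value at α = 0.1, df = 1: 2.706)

Expected counts for N = 267 under a 2:1 ratio (total parts = 3):
  tailless: 267 × 2/3 = 178
  tailed: 267 × 1/3 = 89
χ² = Σ (O − E)² / E
  tailless: (182 − 178)² / 178 = 0.0899
  tailed: (85 − 89)² / 89 = 0.1798
χ² = 0.0899 + 0.1798 = 0.2697 ≈ 0.270
Degrees of freedom = 2 − 1 = 1; critical value at α = 0.1 is 2.706.
Since 0.270 < 2.706, we fail to reject the null hypothesis — the data are consistent with the 2:1 ratio.

0.270; consistent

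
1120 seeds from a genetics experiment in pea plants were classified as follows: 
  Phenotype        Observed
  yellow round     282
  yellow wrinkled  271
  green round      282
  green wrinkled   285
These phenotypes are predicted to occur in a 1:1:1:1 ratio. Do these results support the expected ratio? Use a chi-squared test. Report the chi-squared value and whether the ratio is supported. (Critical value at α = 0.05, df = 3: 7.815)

0.407; consistent

Expected counts for N = 1120 under a 1:1:1:1 ratio (total parts = 4):
  yellow round: 1120 × 1/4 = 280
  yellow wrinkled: 1120 × 1/4 = 280
  green round: 1120 × 1/4 = 280
  green wrinkled: 1120 × 1/4 = 280
χ² = Σ (O − E)² / E
  yellow round: (282 − 280)² / 280 = 0.0143
  yellow wrinkled: (271 − 280)² / 280 = 0.2893
  green round: (282 − 280)² / 280 = 0.0143
  green wrinkled: (285 − 280)² / 280 = 0.0893
χ² = 0.0143 + 0.2893 + 0.0143 + 0.0893 = 0.4072 ≈ 0.407
Degrees of freedom = 4 − 1 = 3; critical value at α = 0.05 is 7.815.
Since 0.407 < 7.815, we fail to reject the null hypothesis — the data are consistent with the 1:1:1:1 ratio.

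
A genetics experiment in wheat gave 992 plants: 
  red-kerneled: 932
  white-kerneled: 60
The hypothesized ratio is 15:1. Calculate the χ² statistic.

0.069

Expected counts for N = 992 under a 15:1 ratio (total parts = 16):
  red-kerneled: 992 × 15/16 = 930
  white-kerneled: 992 × 1/16 = 62
χ² = Σ (O − E)² / E
  red-kerneled: (932 − 930)² / 930 = 0.0043
  white-kerneled: (60 − 62)² / 62 = 0.0645
χ² = 0.0043 + 0.0645 = 0.0688 ≈ 0.069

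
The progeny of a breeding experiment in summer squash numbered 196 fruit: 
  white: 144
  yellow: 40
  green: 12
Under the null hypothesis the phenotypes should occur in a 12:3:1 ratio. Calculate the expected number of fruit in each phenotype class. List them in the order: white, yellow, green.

Under the 12:3:1 hypothesis (Σ ratio = 16, N = 196):
  white: 196 × 12/16 = 147
  yellow: 196 × 3/16 = 36.75
  green: 196 × 1/16 = 12.25

147, 36.75, 12.25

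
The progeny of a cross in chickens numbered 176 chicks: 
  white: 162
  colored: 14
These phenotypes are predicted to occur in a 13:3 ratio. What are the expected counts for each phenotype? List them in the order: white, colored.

Total ratio parts = 16. Expected numbers out of 176:
  white: 176 × 13/16 = 143
  colored: 176 × 3/16 = 33

143, 33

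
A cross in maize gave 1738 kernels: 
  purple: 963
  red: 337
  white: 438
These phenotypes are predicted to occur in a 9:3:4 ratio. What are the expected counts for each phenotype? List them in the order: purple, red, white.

Under the 9:3:4 hypothesis (Σ ratio = 16, N = 1738):
  purple: 1738 × 9/16 = 977.625
  red: 1738 × 3/16 = 325.875
  white: 1738 × 4/16 = 434.5

977.625, 325.875, 434.5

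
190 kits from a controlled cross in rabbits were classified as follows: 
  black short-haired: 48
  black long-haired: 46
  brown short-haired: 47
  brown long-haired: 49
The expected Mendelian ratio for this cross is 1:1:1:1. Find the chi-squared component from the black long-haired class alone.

0.047

Total ratio parts = 4. Expected numbers out of 190:
  black short-haired: 190 × 1/4 = 47.5
  black long-haired: 190 × 1/4 = 47.5
  brown short-haired: 190 × 1/4 = 47.5
  brown long-haired: 190 × 1/4 = 47.5
Contribution of black long-haired: (46 − 47.5)² / 47.5 = 0.0474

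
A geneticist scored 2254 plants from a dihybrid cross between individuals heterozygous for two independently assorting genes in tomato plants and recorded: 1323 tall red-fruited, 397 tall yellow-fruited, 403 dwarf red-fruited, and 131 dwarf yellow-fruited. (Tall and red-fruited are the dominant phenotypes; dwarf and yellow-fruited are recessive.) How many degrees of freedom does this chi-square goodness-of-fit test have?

A dihybrid F₂ with independent assortment and complete dominance at both loci gives a 9:3:3:1 phenotypic ratio.
A goodness-of-fit test with 4 phenotype classes has df = 4 − 1 = 3.

3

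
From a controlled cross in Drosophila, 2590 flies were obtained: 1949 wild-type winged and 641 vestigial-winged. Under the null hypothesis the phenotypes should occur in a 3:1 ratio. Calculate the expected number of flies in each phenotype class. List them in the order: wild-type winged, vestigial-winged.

1942.5, 647.5

Under the 3:1 hypothesis (Σ ratio = 4, N = 2590):
  wild-type winged: 2590 × 3/4 = 1942.5
  vestigial-winged: 2590 × 1/4 = 647.5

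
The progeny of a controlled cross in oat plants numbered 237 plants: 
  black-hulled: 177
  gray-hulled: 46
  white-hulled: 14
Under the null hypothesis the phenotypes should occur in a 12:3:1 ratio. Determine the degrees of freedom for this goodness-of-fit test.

2

A goodness-of-fit test with 3 phenotype classes has df = 3 − 1 = 2.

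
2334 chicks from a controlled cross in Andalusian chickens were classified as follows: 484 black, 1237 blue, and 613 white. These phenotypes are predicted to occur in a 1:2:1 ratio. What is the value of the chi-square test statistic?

22.657

Total ratio parts = 4. Expected numbers out of 2334:
  black: 2334 × 1/4 = 583.5
  blue: 2334 × 2/4 = 1167
  white: 2334 × 1/4 = 583.5
χ² = Σ (O − E)² / E
  black: (484 − 583.5)² / 583.5 = 16.9670
  blue: (1237 − 1167)² / 1167 = 4.1988
  white: (613 − 583.5)² / 583.5 = 1.4914
χ² = 16.9670 + 4.1988 + 1.4914 = 22.6572 ≈ 22.657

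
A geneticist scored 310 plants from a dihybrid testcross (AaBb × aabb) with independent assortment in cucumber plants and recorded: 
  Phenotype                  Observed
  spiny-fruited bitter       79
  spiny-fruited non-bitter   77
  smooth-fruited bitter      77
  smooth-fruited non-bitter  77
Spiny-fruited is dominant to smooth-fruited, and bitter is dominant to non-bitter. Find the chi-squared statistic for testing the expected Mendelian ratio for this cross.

0.039

A dihybrid testcross with independent assortment gives a 1:1:1:1 ratio.
Total ratio parts = 4. Expected numbers out of 310:
  spiny-fruited bitter: 310 × 1/4 = 77.5
  spiny-fruited non-bitter: 310 × 1/4 = 77.5
  smooth-fruited bitter: 310 × 1/4 = 77.5
  smooth-fruited non-bitter: 310 × 1/4 = 77.5
χ² = Σ (O − E)² / E
  spiny-fruited bitter: (79 − 77.5)² / 77.5 = 0.0290
  spiny-fruited non-bitter: (77 − 77.5)² / 77.5 = 0.0032
  smooth-fruited bitter: (77 − 77.5)² / 77.5 = 0.0032
  smooth-fruited non-bitter: (77 − 77.5)² / 77.5 = 0.0032
χ² = 0.0290 + 0.0032 + 0.0032 + 0.0032 = 0.0386 ≈ 0.039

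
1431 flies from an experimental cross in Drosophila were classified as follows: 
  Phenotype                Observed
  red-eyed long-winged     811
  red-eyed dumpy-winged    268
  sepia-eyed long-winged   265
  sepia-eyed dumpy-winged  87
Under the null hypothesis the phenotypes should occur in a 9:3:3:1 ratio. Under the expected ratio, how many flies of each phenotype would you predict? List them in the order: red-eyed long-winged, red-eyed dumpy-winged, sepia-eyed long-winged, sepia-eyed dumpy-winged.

The 9:3:3:1 ratio has 16 parts, so with N = 1431 the expected counts are:
  red-eyed long-winged: 1431 × 9/16 = 804.9375
  red-eyed dumpy-winged: 1431 × 3/16 = 268.3125
  sepia-eyed long-winged: 1431 × 3/16 = 268.3125
  sepia-eyed dumpy-winged: 1431 × 1/16 = 89.4375

804.9375, 268.3125, 268.3125, 89.4375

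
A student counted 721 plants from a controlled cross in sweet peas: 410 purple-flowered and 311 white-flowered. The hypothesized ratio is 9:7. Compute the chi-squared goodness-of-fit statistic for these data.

0.111

Expected counts for N = 721 under a 9:7 ratio (total parts = 16):
  purple-flowered: 721 × 9/16 = 405.5625
  white-flowered: 721 × 7/16 = 315.4375
χ² = Σ (O − E)² / E
  purple-flowered: (410 − 405.5625)² / 405.5625 = 0.0486
  white-flowered: (311 − 315.4375)² / 315.4375 = 0.0624
χ² = 0.0486 + 0.0624 = 0.111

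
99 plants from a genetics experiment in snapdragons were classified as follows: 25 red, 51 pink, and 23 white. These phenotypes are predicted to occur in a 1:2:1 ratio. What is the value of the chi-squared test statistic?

0.172

Total ratio parts = 4. Expected numbers out of 99:
  red: 99 × 1/4 = 24.75
  pink: 99 × 2/4 = 49.5
  white: 99 × 1/4 = 24.75
χ² = Σ (O − E)² / E
  red: (25 − 24.75)² / 24.75 = 0.0025
  pink: (51 − 49.5)² / 49.5 = 0.0455
  white: (23 − 24.75)² / 24.75 = 0.1237
χ² = 0.0025 + 0.0455 + 0.1237 = 0.1717 ≈ 0.172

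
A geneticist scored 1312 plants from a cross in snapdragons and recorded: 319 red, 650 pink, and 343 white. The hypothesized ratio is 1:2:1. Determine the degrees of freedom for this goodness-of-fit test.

A goodness-of-fit test with 3 phenotype classes has df = 3 − 1 = 2.

2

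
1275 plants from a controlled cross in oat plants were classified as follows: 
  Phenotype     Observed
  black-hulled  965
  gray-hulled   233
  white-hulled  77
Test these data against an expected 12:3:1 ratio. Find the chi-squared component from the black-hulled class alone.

0.080

Under the 12:3:1 hypothesis (Σ ratio = 16, N = 1275):
  black-hulled: 1275 × 12/16 = 956.25
  gray-hulled: 1275 × 3/16 = 239.0625
  white-hulled: 1275 × 1/16 = 79.6875
Contribution of black-hulled: (965 − 956.25)² / 956.25 = 0.0801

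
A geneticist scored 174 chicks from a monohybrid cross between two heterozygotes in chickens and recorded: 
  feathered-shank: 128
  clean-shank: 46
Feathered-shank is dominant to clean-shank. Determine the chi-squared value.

For a monohybrid cross between heterozygotes with complete dominance, the expected phenotypic ratio is 3:1.
The 3:1 ratio has 4 parts, so with N = 174 the expected counts are:
  feathered-shank: 174 × 3/4 = 130.5
  clean-shank: 174 × 1/4 = 43.5
χ² = Σ (O − E)² / E
  feathered-shank: (128 − 130.5)² / 130.5 = 0.0479
  clean-shank: (46 − 43.5)² / 43.5 = 0.1437
χ² = 0.0479 + 0.1437 = 0.1916 ≈ 0.192

0.192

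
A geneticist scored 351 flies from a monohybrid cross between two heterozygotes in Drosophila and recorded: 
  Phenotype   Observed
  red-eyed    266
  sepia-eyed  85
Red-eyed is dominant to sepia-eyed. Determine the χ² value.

For a monohybrid cross between heterozygotes with complete dominance, the expected phenotypic ratio is 3:1.
Under the 3:1 hypothesis (Σ ratio = 4, N = 351):
  red-eyed: 351 × 3/4 = 263.25
  sepia-eyed: 351 × 1/4 = 87.75
χ² = Σ (O − E)² / E
  red-eyed: (266 − 263.25)² / 263.25 = 0.0287
  sepia-eyed: (85 − 87.75)² / 87.75 = 0.0862
χ² = 0.0287 + 0.0862 = 0.1149 ≈ 0.115

0.115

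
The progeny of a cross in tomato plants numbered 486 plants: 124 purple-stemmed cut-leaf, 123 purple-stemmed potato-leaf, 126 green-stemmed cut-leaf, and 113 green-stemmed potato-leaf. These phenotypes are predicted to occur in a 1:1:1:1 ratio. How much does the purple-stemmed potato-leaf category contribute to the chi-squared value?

Total ratio parts = 4. Expected numbers out of 486:
  purple-stemmed cut-leaf: 486 × 1/4 = 121.5
  purple-stemmed potato-leaf: 486 × 1/4 = 121.5
  green-stemmed cut-leaf: 486 × 1/4 = 121.5
  green-stemmed potato-leaf: 486 × 1/4 = 121.5
Contribution of purple-stemmed potato-leaf: (123 − 121.5)² / 121.5 = 0.0185

0.019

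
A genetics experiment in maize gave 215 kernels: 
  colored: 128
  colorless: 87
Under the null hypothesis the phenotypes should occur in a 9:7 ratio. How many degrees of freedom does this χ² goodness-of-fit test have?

1

A goodness-of-fit test with 2 phenotype classes has df = 2 − 1 = 1.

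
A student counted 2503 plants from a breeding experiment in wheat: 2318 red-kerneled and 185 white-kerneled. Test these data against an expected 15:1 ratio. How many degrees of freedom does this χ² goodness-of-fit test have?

A goodness-of-fit test with 2 phenotype classes has df = 2 − 1 = 1.

1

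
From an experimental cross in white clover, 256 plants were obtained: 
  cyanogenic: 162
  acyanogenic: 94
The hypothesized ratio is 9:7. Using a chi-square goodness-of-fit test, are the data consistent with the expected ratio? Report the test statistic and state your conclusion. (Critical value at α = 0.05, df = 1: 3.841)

Expected counts for N = 256 under a 9:7 ratio (total parts = 16):
  cyanogenic: 256 × 9/16 = 144
  acyanogenic: 256 × 7/16 = 112
χ² = Σ (O − E)² / E
  cyanogenic: (162 − 144)² / 144 = 2.2500
  acyanogenic: (94 − 112)² / 112 = 2.8929
χ² = 2.2500 + 2.8929 = 5.1429 ≈ 5.143
Degrees of freedom = 2 − 1 = 1; critical value at α = 0.05 is 3.841.
Since 5.143 > 3.841, we reject the null hypothesis — the data do not fit the 9:7 ratio.

5.143; not consistent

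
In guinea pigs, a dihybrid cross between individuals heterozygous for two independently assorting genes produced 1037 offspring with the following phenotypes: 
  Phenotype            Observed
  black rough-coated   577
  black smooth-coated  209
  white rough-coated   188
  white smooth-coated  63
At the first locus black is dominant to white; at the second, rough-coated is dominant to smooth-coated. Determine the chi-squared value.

1.423

A dihybrid F₂ with independent assortment and complete dominance at both loci gives a 9:3:3:1 phenotypic ratio.
The 9:3:3:1 ratio has 16 parts, so with N = 1037 the expected counts are:
  black rough-coated: 1037 × 9/16 = 583.3125
  black smooth-coated: 1037 × 3/16 = 194.4375
  white rough-coated: 1037 × 3/16 = 194.4375
  white smooth-coated: 1037 × 1/16 = 64.8125
χ² = Σ (O − E)² / E
  black rough-coated: (577 − 583.3125)² / 583.3125 = 0.0683
  black smooth-coated: (209 − 194.4375)² / 194.4375 = 1.0907
  white rough-coated: (188 − 194.4375)² / 194.4375 = 0.2131
  white smooth-coated: (63 − 64.8125)² / 64.8125 = 0.0507
χ² = 0.0683 + 1.0907 + 0.2131 + 0.0507 = 1.4228 ≈ 1.423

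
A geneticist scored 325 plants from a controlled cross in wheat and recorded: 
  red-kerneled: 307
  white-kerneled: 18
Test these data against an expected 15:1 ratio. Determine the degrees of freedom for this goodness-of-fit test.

1

A goodness-of-fit test with 2 phenotype classes has df = 2 − 1 = 1.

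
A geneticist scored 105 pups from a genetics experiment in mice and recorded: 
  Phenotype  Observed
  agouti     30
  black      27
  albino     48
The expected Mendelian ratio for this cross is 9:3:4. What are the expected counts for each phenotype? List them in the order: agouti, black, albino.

Expected counts for N = 105 under a 9:3:4 ratio (total parts = 16):
  agouti: 105 × 9/16 = 59.0625
  black: 105 × 3/16 = 19.6875
  albino: 105 × 4/16 = 26.25

59.0625, 19.6875, 26.25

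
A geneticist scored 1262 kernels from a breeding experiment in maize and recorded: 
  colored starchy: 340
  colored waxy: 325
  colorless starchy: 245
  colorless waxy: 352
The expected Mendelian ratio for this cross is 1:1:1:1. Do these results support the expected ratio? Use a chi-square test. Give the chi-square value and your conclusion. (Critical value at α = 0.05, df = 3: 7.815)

The 1:1:1:1 ratio has 4 parts, so with N = 1262 the expected counts are:
  colored starchy: 1262 × 1/4 = 315.5
  colored waxy: 1262 × 1/4 = 315.5
  colorless starchy: 1262 × 1/4 = 315.5
  colorless waxy: 1262 × 1/4 = 315.5
χ² = Σ (O − E)² / E
  colored starchy: (340 − 315.5)² / 315.5 = 1.9025
  colored waxy: (325 − 315.5)² / 315.5 = 0.2861
  colorless starchy: (245 − 315.5)² / 315.5 = 15.7536
  colorless waxy: (352 − 315.5)² / 315.5 = 4.2227
χ² = 1.9025 + 0.2861 + 15.7536 + 4.2227 = 22.1649 ≈ 22.165
Degrees of freedom = 4 − 1 = 3; critical value at α = 0.05 is 7.815.
Since 22.165 > 7.815, we reject the null hypothesis — the data do not fit the 1:1:1:1 ratio.

22.165; not consistent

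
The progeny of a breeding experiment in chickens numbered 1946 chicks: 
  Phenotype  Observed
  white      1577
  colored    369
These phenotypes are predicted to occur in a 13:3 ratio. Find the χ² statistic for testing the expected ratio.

Under the 13:3 hypothesis (Σ ratio = 16, N = 1946):
  white: 1946 × 13/16 = 1581.125
  colored: 1946 × 3/16 = 364.875
χ² = Σ (O − E)² / E
  white: (1577 − 1581.125)² / 1581.125 = 0.0108
  colored: (369 − 364.875)² / 364.875 = 0.0466
χ² = 0.0108 + 0.0466 = 0.0574 ≈ 0.057

0.057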